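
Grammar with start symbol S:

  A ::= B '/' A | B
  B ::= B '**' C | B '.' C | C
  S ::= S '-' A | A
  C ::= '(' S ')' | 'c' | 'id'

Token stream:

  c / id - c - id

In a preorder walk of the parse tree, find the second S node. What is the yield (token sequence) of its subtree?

[S [S [S [A [B [C c]] / [A [B [C id]]]]] - [A [B [C c]]]] - [A [B [C id]]]]

c / id - c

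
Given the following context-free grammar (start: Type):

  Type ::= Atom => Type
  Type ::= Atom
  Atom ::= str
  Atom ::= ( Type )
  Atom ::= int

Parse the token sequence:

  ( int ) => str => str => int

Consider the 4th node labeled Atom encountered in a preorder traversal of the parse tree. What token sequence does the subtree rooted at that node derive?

[Type [Atom ( [Type [Atom int]] )] => [Type [Atom str] => [Type [Atom str] => [Type [Atom int]]]]]

str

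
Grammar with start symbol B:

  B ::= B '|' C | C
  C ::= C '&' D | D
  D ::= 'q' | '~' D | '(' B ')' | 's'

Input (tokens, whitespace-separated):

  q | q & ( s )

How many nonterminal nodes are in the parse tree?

[B [B [C [D q]]] | [C [C [D q]] & [D ( [B [C [D s]]] )]]]

11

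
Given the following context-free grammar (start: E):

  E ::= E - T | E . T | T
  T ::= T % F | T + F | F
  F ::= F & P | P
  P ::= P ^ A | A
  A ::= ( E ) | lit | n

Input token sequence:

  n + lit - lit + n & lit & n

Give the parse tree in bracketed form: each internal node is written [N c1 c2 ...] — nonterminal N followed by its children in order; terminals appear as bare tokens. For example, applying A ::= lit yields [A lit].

[E [E [T [T [F [P [A n]]]] + [F [P [A lit]]]]] - [T [T [F [P [A lit]]]] + [F [F [F [P [A n]]] & [P [A lit]]] & [P [A n]]]]]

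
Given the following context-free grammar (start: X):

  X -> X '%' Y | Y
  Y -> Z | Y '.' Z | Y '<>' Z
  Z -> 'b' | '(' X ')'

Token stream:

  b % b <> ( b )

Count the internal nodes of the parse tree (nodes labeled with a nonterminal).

[X [X [Y [Z b]]] % [Y [Y [Z b]] <> [Z ( [X [Y [Z b]]] )]]]

11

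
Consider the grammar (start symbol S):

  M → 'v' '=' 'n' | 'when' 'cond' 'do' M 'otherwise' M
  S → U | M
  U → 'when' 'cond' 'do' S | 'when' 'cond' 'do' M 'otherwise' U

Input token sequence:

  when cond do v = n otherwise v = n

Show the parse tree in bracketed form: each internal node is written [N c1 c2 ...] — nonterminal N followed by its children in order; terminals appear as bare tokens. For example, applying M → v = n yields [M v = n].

[S [M when cond do [M v = n] otherwise [M v = n]]]

S
M
when cond do M otherwise M
when cond do v = n otherwise M
when cond do v = n otherwise v = n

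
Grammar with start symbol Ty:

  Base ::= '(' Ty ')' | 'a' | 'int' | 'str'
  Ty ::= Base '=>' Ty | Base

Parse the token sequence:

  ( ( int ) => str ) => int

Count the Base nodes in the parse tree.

[Ty [Base ( [Ty [Base ( [Ty [Base int]] )] => [Ty [Base str]]] )] => [Ty [Base int]]]

5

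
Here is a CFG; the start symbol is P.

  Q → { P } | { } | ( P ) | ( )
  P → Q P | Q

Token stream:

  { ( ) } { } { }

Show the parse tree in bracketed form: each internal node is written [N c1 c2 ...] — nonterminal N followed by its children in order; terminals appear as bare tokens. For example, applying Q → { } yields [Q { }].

[P [Q { [P [Q ( )]] }] [P [Q { }] [P [Q { }]]]]

P
Q P
{ P } P
{ Q } P
{ ( ) } P
{ ( ) } Q P
{ ( ) } { } P
{ ( ) } { } Q
{ ( ) } { } { }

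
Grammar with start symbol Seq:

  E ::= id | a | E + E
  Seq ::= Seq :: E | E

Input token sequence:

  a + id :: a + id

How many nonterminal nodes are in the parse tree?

[Seq [Seq [E [E a] + [E id]]] :: [E [E a] + [E id]]]

8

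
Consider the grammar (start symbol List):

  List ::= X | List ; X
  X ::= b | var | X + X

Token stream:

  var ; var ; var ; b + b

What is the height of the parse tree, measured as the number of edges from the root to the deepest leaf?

[List [List [List [List [X var]] ; [X var]] ; [X var]] ; [X [X b] + [X b]]]

5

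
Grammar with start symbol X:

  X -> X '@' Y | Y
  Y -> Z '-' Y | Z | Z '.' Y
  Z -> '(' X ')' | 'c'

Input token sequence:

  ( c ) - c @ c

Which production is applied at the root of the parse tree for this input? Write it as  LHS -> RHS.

X -> X '@' Y

[X [X [Y [Z ( [X [Y [Z c]]] )] - [Y [Z c]]]] @ [Y [Z c]]]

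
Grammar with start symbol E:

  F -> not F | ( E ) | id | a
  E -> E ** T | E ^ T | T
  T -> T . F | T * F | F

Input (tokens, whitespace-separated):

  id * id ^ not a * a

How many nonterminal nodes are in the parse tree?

[E [E [T [T [F id]] * [F id]]] ^ [T [T [F not [F a]]] * [F a]]]

11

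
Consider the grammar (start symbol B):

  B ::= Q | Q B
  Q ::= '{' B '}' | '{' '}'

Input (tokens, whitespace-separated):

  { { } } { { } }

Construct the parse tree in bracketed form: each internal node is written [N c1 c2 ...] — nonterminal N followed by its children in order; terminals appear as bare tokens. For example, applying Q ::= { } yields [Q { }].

[B [Q { [B [Q { }]] }] [B [Q { [B [Q { }]] }]]]

B
Q B
{ B } B
{ Q } B
{ { } } B
{ { } } Q
{ { } } { B }
{ { } } { Q }
{ { } } { { } }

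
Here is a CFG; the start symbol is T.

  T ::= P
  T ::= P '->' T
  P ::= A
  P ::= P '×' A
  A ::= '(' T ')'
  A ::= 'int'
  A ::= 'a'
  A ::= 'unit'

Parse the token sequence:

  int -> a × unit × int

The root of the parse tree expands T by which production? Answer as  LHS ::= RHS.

T ::= P '->' T

[T [P [A int]] -> [T [P [P [P [A a]] × [A unit]] × [A int]]]]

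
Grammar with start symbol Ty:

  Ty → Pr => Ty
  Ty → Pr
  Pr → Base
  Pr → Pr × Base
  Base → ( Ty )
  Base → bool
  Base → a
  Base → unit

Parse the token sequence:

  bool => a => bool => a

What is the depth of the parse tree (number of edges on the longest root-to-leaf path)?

[Ty [Pr [Base bool]] => [Ty [Pr [Base a]] => [Ty [Pr [Base bool]] => [Ty [Pr [Base a]]]]]]

6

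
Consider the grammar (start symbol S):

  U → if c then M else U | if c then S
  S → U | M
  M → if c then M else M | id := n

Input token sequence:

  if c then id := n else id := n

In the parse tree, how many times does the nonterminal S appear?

[S [M if c then [M id := n] else [M id := n]]]

1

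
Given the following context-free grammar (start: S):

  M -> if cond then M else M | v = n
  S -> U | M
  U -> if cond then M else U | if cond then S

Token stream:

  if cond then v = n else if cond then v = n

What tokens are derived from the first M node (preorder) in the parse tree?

[S [U if cond then [M v = n] else [U if cond then [S [M v = n]]]]]

v = n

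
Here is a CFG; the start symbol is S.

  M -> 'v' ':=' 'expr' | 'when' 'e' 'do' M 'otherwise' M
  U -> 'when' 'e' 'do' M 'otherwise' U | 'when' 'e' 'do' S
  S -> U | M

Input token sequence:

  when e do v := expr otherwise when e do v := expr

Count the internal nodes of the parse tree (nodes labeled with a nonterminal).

[S [U when e do [M v := expr] otherwise [U when e do [S [M v := expr]]]]]

6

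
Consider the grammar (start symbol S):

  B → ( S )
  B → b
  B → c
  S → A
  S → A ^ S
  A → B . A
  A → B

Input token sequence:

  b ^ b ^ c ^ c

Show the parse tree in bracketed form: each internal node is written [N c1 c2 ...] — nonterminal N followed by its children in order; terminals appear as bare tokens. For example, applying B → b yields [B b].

[S [A [B b]] ^ [S [A [B b]] ^ [S [A [B c]] ^ [S [A [B c]]]]]]

S
A ^ S
B ^ S
b ^ S
b ^ A ^ S
b ^ B ^ S
b ^ b ^ S
b ^ b ^ A ^ S
b ^ b ^ B ^ S
b ^ b ^ c ^ S
b ^ b ^ c ^ A
b ^ b ^ c ^ B
b ^ b ^ c ^ c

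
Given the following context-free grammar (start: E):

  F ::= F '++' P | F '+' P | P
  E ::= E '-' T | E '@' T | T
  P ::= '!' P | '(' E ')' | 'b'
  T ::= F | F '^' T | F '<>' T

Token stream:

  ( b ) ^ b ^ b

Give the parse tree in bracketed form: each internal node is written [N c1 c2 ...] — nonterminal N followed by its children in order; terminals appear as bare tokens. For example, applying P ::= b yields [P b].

[E [T [F [P ( [E [T [F [P b]]]] )]] ^ [T [F [P b]] ^ [T [F [P b]]]]]]

E
T
F ^ T
P ^ T
( E ) ^ T
( T ) ^ T
( F ) ^ T
( P ) ^ T
( b ) ^ T
( b ) ^ F ^ T
( b ) ^ P ^ T
( b ) ^ b ^ T
( b ) ^ b ^ F
( b ) ^ b ^ P
( b ) ^ b ^ b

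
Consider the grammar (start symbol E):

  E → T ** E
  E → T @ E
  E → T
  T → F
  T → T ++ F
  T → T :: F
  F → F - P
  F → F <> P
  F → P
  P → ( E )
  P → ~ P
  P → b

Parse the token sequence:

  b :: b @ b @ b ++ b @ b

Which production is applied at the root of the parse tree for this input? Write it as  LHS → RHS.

E → T @ E

[E [T [T [F [P b]]] :: [F [P b]]] @ [E [T [F [P b]]] @ [E [T [T [F [P b]]] ++ [F [P b]]] @ [E [T [F [P b]]]]]]]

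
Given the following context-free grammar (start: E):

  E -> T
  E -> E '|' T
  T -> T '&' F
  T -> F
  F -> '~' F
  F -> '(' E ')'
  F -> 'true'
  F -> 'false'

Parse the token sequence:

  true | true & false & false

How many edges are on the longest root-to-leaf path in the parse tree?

5

[E [E [T [F true]]] | [T [T [T [F true]] & [F false]] & [F false]]]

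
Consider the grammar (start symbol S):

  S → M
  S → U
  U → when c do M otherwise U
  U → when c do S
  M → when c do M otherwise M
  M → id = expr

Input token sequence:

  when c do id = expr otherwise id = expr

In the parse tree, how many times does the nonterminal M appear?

3

[S [M when c do [M id = expr] otherwise [M id = expr]]]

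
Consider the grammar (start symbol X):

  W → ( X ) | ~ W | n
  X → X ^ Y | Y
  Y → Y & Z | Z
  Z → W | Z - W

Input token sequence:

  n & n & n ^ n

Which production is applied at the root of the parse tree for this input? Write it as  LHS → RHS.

[X [X [Y [Y [Y [Z [W n]]] & [Z [W n]]] & [Z [W n]]]] ^ [Y [Z [W n]]]]

X → X ^ Y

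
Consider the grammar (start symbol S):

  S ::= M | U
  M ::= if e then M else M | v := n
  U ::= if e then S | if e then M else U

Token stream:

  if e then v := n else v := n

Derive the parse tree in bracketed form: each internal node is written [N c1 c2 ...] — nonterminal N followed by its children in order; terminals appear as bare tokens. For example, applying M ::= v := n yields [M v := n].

S
M
if e then M else M
if e then v := n else M
if e then v := n else v := n

[S [M if e then [M v := n] else [M v := n]]]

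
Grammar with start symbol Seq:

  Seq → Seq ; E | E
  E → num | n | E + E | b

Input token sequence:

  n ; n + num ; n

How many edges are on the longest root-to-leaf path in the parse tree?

4

[Seq [Seq [Seq [E n]] ; [E [E n] + [E num]]] ; [E n]]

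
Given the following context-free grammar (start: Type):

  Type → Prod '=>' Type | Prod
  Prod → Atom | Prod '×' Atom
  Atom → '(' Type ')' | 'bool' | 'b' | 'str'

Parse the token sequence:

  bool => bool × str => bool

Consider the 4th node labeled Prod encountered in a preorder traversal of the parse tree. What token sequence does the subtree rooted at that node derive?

bool

[Type [Prod [Atom bool]] => [Type [Prod [Prod [Atom bool]] × [Atom str]] => [Type [Prod [Atom bool]]]]]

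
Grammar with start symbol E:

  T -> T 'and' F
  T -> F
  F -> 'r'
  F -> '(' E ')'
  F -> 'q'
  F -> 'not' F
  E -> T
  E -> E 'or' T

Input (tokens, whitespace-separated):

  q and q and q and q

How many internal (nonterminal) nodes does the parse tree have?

9

[E [T [T [T [T [F q]] and [F q]] and [F q]] and [F q]]]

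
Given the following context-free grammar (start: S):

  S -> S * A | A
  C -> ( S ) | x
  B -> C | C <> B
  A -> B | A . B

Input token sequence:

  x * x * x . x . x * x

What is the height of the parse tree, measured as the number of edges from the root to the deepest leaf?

[S [S [S [S [A [B [C x]]]] * [A [B [C x]]]] * [A [A [A [B [C x]]] . [B [C x]]] . [B [C x]]]] * [A [B [C x]]]]

7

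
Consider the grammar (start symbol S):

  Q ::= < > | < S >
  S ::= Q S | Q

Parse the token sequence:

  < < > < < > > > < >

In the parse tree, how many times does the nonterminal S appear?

5

[S [Q < [S [Q < >] [S [Q < [S [Q < >]] >]]] >] [S [Q < >]]]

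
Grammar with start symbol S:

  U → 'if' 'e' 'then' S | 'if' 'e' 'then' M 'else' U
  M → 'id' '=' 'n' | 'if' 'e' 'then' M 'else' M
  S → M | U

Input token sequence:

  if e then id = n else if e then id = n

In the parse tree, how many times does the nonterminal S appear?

2

[S [U if e then [M id = n] else [U if e then [S [M id = n]]]]]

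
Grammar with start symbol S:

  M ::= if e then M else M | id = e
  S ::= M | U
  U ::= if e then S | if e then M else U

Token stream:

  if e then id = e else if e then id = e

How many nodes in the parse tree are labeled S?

[S [U if e then [M id = e] else [U if e then [S [M id = e]]]]]

2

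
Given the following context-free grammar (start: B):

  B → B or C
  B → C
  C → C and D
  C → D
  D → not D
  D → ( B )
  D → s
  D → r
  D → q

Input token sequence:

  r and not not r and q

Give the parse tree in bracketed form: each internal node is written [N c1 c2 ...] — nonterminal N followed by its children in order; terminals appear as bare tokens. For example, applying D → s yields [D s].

[B [C [C [C [D r]] and [D not [D not [D r]]]] and [D q]]]

B
C
C and D
C and D and D
D and D and D
r and D and D
r and not D and D
r and not not D and D
r and not not r and D
r and not not r and q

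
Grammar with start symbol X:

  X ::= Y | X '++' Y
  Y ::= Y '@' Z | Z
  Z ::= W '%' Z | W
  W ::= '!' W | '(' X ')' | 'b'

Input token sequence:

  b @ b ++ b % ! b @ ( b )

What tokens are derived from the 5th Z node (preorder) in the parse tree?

( b )

[X [X [Y [Y [Z [W b]]] @ [Z [W b]]]] ++ [Y [Y [Z [W b] % [Z [W ! [W b]]]]] @ [Z [W ( [X [Y [Z [W b]]]] )]]]]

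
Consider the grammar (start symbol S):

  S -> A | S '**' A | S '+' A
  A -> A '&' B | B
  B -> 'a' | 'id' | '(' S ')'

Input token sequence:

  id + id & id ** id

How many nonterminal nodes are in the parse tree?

[S [S [S [A [B id]]] + [A [A [B id]] & [B id]]] ** [A [B id]]]

11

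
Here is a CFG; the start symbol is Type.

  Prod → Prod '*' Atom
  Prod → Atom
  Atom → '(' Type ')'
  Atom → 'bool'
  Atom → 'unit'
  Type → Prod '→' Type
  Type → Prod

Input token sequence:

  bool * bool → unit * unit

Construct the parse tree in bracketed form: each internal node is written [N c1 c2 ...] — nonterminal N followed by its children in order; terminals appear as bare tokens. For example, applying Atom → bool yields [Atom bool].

[Type [Prod [Prod [Atom bool]] * [Atom bool]] → [Type [Prod [Prod [Atom unit]] * [Atom unit]]]]

Type
Prod → Type
Prod * Atom → Type
Atom * Atom → Type
bool * Atom → Type
bool * bool → Type
bool * bool → Prod
bool * bool → Prod * Atom
bool * bool → Atom * Atom
bool * bool → unit * Atom
bool * bool → unit * unit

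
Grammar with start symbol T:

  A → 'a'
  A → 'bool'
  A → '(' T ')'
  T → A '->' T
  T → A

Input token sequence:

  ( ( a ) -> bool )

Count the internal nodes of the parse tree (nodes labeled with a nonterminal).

[T [A ( [T [A ( [T [A a]] )] -> [T [A bool]]] )]]

8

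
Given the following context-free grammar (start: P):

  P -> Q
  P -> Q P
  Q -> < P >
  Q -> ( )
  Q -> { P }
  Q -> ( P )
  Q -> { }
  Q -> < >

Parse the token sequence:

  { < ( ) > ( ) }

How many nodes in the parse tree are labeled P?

[P [Q { [P [Q < [P [Q ( )]] >] [P [Q ( )]]] }]]

4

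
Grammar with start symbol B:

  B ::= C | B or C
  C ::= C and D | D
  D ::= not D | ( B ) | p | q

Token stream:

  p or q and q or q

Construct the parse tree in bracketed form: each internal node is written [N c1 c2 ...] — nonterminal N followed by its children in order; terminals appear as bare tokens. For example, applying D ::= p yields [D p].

B
B or C
B or C or C
C or C or C
D or C or C
p or C or C
p or C and D or C
p or D and D or C
p or q and D or C
p or q and q or C
p or q and q or D
p or q and q or q

[B [B [B [C [D p]]] or [C [C [D q]] and [D q]]] or [C [D q]]]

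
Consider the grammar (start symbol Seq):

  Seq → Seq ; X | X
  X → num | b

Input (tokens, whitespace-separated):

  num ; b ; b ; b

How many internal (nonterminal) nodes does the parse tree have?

8

[Seq [Seq [Seq [Seq [X num]] ; [X b]] ; [X b]] ; [X b]]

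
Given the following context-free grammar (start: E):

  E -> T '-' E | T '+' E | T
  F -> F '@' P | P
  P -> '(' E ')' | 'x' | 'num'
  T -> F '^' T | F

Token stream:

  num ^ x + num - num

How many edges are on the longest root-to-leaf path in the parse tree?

[E [T [F [P num]] ^ [T [F [P x]]]] + [E [T [F [P num]]] - [E [T [F [P num]]]]]]

6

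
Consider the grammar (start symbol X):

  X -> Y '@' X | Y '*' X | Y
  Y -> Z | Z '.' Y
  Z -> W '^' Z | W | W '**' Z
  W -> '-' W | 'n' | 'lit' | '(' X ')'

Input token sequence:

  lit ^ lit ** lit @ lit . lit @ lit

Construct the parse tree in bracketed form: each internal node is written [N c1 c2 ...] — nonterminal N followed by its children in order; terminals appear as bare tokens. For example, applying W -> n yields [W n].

X
Y @ X
Z @ X
W ^ Z @ X
lit ^ Z @ X
lit ^ W ** Z @ X
lit ^ lit ** Z @ X
lit ^ lit ** W @ X
lit ^ lit ** lit @ X
lit ^ lit ** lit @ Y @ X
lit ^ lit ** lit @ Z . Y @ X
lit ^ lit ** lit @ W . Y @ X
lit ^ lit ** lit @ lit . Y @ X
lit ^ lit ** lit @ lit . Z @ X
lit ^ lit ** lit @ lit . W @ X
lit ^ lit ** lit @ lit . lit @ X
lit ^ lit ** lit @ lit . lit @ Y
lit ^ lit ** lit @ lit . lit @ Z
lit ^ lit ** lit @ lit . lit @ W
lit ^ lit ** lit @ lit . lit @ lit

[X [Y [Z [W lit] ^ [Z [W lit] ** [Z [W lit]]]]] @ [X [Y [Z [W lit]] . [Y [Z [W lit]]]] @ [X [Y [Z [W lit]]]]]]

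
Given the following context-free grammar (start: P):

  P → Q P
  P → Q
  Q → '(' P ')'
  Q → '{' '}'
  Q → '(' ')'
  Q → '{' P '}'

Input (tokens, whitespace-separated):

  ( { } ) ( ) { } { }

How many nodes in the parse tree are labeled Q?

5

[P [Q ( [P [Q { }]] )] [P [Q ( )] [P [Q { }] [P [Q { }]]]]]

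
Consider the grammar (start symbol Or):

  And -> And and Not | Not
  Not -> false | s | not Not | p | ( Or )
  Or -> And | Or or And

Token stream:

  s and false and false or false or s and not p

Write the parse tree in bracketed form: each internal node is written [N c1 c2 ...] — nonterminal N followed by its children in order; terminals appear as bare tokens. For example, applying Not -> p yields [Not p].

Or
Or or And
Or or And or And
And or And or And
And and Not or And or And
And and Not and Not or And or And
Not and Not and Not or And or And
s and Not and Not or And or And
s and false and Not or And or And
s and false and false or And or And
s and false and false or Not or And
s and false and false or false or And
s and false and false or false or And and Not
s and false and false or false or Not and Not
s and false and false or false or s and Not
s and false and false or false or s and not Not
s and false and false or false or s and not p

[Or [Or [Or [And [And [And [Not s]] and [Not false]] and [Not false]]] or [And [Not false]]] or [And [And [Not s]] and [Not not [Not p]]]]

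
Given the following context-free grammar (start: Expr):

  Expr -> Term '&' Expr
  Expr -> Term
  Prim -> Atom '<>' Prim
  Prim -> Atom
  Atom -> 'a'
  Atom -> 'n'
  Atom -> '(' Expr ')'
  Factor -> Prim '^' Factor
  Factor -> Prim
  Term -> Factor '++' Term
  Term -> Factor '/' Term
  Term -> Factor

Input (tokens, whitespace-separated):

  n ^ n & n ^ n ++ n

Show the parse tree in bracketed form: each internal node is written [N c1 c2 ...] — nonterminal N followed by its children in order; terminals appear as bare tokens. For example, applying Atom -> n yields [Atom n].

[Expr [Term [Factor [Prim [Atom n]] ^ [Factor [Prim [Atom n]]]]] & [Expr [Term [Factor [Prim [Atom n]] ^ [Factor [Prim [Atom n]]]] ++ [Term [Factor [Prim [Atom n]]]]]]]

Expr
Term & Expr
Factor & Expr
Prim ^ Factor & Expr
Atom ^ Factor & Expr
n ^ Factor & Expr
n ^ Prim & Expr
n ^ Atom & Expr
n ^ n & Expr
n ^ n & Term
n ^ n & Factor ++ Term
n ^ n & Prim ^ Factor ++ Term
n ^ n & Atom ^ Factor ++ Term
n ^ n & n ^ Factor ++ Term
n ^ n & n ^ Prim ++ Term
n ^ n & n ^ Atom ++ Term
n ^ n & n ^ n ++ Term
n ^ n & n ^ n ++ Factor
n ^ n & n ^ n ++ Prim
n ^ n & n ^ n ++ Atom
n ^ n & n ^ n ++ n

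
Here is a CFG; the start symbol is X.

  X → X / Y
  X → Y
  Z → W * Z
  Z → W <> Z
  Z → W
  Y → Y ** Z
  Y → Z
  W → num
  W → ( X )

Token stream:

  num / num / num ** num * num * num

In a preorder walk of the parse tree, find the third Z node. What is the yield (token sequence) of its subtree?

[X [X [X [Y [Z [W num]]]] / [Y [Z [W num]]]] / [Y [Y [Z [W num]]] ** [Z [W num] * [Z [W num] * [Z [W num]]]]]]

num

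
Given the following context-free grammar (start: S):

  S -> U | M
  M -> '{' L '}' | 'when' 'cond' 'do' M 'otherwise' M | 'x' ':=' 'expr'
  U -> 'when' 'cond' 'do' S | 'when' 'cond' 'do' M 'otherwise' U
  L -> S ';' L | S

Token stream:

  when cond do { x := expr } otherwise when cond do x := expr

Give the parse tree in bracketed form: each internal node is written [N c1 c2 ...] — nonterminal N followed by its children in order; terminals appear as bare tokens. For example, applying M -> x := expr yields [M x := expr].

[S [U when cond do [M { [L [S [M x := expr]]] }] otherwise [U when cond do [S [M x := expr]]]]]

S
U
when cond do M otherwise U
when cond do { L } otherwise U
when cond do { S } otherwise U
when cond do { M } otherwise U
when cond do { x := expr } otherwise U
when cond do { x := expr } otherwise when cond do S
when cond do { x := expr } otherwise when cond do M
when cond do { x := expr } otherwise when cond do x := expr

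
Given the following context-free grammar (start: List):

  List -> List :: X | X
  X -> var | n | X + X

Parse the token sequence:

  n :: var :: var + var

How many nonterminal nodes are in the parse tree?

[List [List [List [X n]] :: [X var]] :: [X [X var] + [X var]]]

8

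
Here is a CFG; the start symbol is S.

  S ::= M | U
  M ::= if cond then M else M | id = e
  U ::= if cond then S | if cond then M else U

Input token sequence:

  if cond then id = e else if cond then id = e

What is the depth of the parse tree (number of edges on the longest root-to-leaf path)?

5

[S [U if cond then [M id = e] else [U if cond then [S [M id = e]]]]]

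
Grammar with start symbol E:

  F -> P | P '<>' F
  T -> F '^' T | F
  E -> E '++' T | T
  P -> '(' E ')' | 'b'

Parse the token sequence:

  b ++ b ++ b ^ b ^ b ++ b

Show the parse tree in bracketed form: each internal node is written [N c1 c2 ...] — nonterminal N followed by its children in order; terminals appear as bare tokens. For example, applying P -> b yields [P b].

E
E ++ T
E ++ T ++ T
E ++ T ++ T ++ T
T ++ T ++ T ++ T
F ++ T ++ T ++ T
P ++ T ++ T ++ T
b ++ T ++ T ++ T
b ++ F ++ T ++ T
b ++ P ++ T ++ T
b ++ b ++ T ++ T
b ++ b ++ F ^ T ++ T
b ++ b ++ P ^ T ++ T
b ++ b ++ b ^ T ++ T
b ++ b ++ b ^ F ^ T ++ T
b ++ b ++ b ^ P ^ T ++ T
b ++ b ++ b ^ b ^ T ++ T
b ++ b ++ b ^ b ^ F ++ T
b ++ b ++ b ^ b ^ P ++ T
b ++ b ++ b ^ b ^ b ++ T
b ++ b ++ b ^ b ^ b ++ F
b ++ b ++ b ^ b ^ b ++ P
b ++ b ++ b ^ b ^ b ++ b

[E [E [E [E [T [F [P b]]]] ++ [T [F [P b]]]] ++ [T [F [P b]] ^ [T [F [P b]] ^ [T [F [P b]]]]]] ++ [T [F [P b]]]]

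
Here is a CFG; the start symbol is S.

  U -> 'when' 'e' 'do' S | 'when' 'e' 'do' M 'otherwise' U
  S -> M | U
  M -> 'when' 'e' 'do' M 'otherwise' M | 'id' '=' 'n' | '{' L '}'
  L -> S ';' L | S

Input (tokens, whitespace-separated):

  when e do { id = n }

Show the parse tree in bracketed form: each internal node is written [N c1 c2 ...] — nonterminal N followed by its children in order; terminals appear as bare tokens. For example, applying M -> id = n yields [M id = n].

[S [U when e do [S [M { [L [S [M id = n]]] }]]]]

S
U
when e do S
when e do M
when e do { L }
when e do { S }
when e do { M }
when e do { id = n }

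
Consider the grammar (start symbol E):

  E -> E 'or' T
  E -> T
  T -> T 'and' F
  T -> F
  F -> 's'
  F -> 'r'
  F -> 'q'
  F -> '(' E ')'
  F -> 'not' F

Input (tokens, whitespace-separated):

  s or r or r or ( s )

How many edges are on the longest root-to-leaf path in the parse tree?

6

[E [E [E [E [T [F s]]] or [T [F r]]] or [T [F r]]] or [T [F ( [E [T [F s]]] )]]]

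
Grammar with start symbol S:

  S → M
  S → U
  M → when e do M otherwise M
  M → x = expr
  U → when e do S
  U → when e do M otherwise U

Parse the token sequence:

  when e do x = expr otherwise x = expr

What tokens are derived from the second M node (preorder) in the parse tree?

x = expr

[S [M when e do [M x = expr] otherwise [M x = expr]]]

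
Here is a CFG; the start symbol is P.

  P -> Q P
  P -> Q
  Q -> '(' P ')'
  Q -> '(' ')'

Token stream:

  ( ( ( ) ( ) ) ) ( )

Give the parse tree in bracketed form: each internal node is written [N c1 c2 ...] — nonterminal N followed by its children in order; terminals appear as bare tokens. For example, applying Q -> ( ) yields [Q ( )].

[P [Q ( [P [Q ( [P [Q ( )] [P [Q ( )]]] )]] )] [P [Q ( )]]]

P
Q P
( P ) P
( Q ) P
( ( P ) ) P
( ( Q P ) ) P
( ( ( ) P ) ) P
( ( ( ) Q ) ) P
( ( ( ) ( ) ) ) P
( ( ( ) ( ) ) ) Q
( ( ( ) ( ) ) ) ( )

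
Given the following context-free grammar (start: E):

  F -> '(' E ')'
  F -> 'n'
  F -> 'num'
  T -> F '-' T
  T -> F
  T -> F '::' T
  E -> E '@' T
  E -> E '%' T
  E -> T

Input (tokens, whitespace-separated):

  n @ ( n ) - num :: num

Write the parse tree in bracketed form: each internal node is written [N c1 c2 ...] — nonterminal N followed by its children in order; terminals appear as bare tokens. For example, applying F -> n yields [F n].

E
E @ T
T @ T
F @ T
n @ T
n @ F - T
n @ ( E ) - T
n @ ( T ) - T
n @ ( F ) - T
n @ ( n ) - T
n @ ( n ) - F :: T
n @ ( n ) - num :: T
n @ ( n ) - num :: F
n @ ( n ) - num :: num

[E [E [T [F n]]] @ [T [F ( [E [T [F n]]] )] - [T [F num] :: [T [F num]]]]]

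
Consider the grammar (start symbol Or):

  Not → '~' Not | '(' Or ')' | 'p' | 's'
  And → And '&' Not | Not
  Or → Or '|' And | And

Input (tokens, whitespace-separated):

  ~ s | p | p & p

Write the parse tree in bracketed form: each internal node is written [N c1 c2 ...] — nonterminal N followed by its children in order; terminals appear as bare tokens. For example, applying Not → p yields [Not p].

Or
Or | And
Or | And | And
And | And | And
Not | And | And
~ Not | And | And
~ s | And | And
~ s | Not | And
~ s | p | And
~ s | p | And & Not
~ s | p | Not & Not
~ s | p | p & Not
~ s | p | p & p

[Or [Or [Or [And [Not ~ [Not s]]]] | [And [Not p]]] | [And [And [Not p]] & [Not p]]]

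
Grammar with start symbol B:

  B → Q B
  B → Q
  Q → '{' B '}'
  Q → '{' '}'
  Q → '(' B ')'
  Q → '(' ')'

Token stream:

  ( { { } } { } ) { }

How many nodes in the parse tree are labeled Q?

5

[B [Q ( [B [Q { [B [Q { }]] }] [B [Q { }]]] )] [B [Q { }]]]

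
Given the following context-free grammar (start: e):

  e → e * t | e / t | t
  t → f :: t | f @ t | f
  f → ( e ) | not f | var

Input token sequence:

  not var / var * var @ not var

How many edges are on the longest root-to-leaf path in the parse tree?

6

[e [e [e [t [f not [f var]]]] / [t [f var]]] * [t [f var] @ [t [f not [f var]]]]]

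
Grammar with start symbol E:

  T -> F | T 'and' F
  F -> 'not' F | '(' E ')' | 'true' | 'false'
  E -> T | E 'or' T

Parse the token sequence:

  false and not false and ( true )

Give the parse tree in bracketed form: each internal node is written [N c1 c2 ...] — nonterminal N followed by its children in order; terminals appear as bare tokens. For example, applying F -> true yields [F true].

E
T
T and F
T and F and F
F and F and F
false and F and F
false and not F and F
false and not false and F
false and not false and ( E )
false and not false and ( T )
false and not false and ( F )
false and not false and ( true )

[E [T [T [T [F false]] and [F not [F false]]] and [F ( [E [T [F true]]] )]]]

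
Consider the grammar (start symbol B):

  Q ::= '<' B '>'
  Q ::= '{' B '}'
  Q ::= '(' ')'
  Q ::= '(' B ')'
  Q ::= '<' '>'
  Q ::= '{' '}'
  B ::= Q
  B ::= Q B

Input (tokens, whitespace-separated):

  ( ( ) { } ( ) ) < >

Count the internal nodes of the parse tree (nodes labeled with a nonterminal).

[B [Q ( [B [Q ( )] [B [Q { }] [B [Q ( )]]]] )] [B [Q < >]]]

10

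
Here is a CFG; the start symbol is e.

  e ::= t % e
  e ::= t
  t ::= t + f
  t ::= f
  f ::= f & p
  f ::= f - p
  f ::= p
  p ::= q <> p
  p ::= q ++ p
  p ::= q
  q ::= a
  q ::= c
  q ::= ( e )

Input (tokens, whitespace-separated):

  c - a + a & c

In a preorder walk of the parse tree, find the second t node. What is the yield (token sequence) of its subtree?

[e [t [t [f [f [p [q c]]] - [p [q a]]]] + [f [f [p [q a]]] & [p [q c]]]]]

c - a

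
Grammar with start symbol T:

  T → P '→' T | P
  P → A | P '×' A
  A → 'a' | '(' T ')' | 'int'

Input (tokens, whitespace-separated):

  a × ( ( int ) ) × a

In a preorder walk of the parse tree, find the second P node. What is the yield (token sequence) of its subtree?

a × ( ( int ) )

[T [P [P [P [A a]] × [A ( [T [P [A ( [T [P [A int]]] )]]] )]] × [A a]]]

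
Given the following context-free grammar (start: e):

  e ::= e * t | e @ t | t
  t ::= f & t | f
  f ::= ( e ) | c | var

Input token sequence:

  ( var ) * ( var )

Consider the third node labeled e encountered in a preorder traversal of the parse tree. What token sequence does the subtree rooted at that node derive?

[e [e [t [f ( [e [t [f var]]] )]]] * [t [f ( [e [t [f var]]] )]]]

var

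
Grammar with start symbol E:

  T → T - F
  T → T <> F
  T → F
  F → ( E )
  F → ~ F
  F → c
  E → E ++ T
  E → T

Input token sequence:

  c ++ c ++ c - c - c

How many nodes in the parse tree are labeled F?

5

[E [E [E [T [F c]]] ++ [T [F c]]] ++ [T [T [T [F c]] - [F c]] - [F c]]]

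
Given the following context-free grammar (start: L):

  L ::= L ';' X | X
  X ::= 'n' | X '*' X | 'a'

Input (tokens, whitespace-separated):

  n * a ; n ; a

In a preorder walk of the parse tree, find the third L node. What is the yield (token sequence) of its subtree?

n * a

[L [L [L [X [X n] * [X a]]] ; [X n]] ; [X a]]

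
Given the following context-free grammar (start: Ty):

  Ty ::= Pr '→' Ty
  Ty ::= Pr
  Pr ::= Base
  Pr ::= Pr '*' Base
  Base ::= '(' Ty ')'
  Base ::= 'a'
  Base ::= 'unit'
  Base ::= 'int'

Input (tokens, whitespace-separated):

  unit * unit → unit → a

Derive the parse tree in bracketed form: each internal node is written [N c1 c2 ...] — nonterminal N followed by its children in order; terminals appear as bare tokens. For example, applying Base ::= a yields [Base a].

Ty
Pr → Ty
Pr * Base → Ty
Base * Base → Ty
unit * Base → Ty
unit * unit → Ty
unit * unit → Pr → Ty
unit * unit → Base → Ty
unit * unit → unit → Ty
unit * unit → unit → Pr
unit * unit → unit → Base
unit * unit → unit → a

[Ty [Pr [Pr [Base unit]] * [Base unit]] → [Ty [Pr [Base unit]] → [Ty [Pr [Base a]]]]]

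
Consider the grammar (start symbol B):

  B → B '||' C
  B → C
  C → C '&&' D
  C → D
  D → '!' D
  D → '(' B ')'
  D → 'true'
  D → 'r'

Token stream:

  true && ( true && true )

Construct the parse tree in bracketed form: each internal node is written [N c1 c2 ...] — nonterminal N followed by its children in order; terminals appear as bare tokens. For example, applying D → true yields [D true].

B
C
C && D
D && D
true && D
true && ( B )
true && ( C )
true && ( C && D )
true && ( D && D )
true && ( true && D )
true && ( true && true )

[B [C [C [D true]] && [D ( [B [C [C [D true]] && [D true]]] )]]]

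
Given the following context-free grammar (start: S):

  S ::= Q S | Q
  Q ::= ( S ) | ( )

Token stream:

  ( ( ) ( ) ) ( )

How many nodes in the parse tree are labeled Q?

[S [Q ( [S [Q ( )] [S [Q ( )]]] )] [S [Q ( )]]]

4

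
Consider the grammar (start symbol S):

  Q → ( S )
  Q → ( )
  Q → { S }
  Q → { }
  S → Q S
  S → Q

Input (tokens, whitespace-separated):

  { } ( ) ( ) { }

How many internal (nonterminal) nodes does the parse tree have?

8

[S [Q { }] [S [Q ( )] [S [Q ( )] [S [Q { }]]]]]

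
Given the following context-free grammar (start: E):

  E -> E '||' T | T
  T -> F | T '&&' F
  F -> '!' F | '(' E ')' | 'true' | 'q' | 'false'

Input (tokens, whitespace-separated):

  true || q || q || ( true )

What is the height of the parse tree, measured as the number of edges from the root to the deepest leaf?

6

[E [E [E [E [T [F true]]] || [T [F q]]] || [T [F q]]] || [T [F ( [E [T [F true]]] )]]]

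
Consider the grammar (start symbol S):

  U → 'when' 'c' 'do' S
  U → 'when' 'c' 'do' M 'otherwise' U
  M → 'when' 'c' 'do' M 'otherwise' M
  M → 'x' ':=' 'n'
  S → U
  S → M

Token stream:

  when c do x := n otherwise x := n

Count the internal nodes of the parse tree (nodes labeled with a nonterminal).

[S [M when c do [M x := n] otherwise [M x := n]]]

4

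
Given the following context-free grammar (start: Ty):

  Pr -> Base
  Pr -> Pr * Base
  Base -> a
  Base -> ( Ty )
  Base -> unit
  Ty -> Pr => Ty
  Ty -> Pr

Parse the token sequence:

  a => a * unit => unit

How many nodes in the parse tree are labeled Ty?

[Ty [Pr [Base a]] => [Ty [Pr [Pr [Base a]] * [Base unit]] => [Ty [Pr [Base unit]]]]]

3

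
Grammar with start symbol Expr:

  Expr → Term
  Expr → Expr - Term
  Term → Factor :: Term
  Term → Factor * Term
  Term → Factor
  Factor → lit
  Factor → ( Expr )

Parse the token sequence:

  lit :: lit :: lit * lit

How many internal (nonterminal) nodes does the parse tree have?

[Expr [Term [Factor lit] :: [Term [Factor lit] :: [Term [Factor lit] * [Term [Factor lit]]]]]]

9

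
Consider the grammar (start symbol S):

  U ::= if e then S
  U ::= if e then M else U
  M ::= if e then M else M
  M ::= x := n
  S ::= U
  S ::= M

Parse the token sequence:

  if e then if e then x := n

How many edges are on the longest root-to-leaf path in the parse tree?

6

[S [U if e then [S [U if e then [S [M x := n]]]]]]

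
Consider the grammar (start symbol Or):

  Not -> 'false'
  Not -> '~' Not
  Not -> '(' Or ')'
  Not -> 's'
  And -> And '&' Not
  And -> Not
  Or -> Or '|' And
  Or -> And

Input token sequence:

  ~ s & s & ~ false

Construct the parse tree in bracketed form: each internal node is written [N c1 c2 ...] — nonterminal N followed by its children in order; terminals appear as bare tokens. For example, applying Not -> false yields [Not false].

Or
And
And & Not
And & Not & Not
Not & Not & Not
~ Not & Not & Not
~ s & Not & Not
~ s & s & Not
~ s & s & ~ Not
~ s & s & ~ false

[Or [And [And [And [Not ~ [Not s]]] & [Not s]] & [Not ~ [Not false]]]]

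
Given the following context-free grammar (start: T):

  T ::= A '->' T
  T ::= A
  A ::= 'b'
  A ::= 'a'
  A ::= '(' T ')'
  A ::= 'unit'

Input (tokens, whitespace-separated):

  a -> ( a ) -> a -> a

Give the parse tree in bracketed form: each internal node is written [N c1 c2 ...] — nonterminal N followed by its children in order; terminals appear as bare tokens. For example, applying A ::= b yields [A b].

[T [A a] -> [T [A ( [T [A a]] )] -> [T [A a] -> [T [A a]]]]]

T
A -> T
a -> T
a -> A -> T
a -> ( T ) -> T
a -> ( A ) -> T
a -> ( a ) -> T
a -> ( a ) -> A -> T
a -> ( a ) -> a -> T
a -> ( a ) -> a -> A
a -> ( a ) -> a -> a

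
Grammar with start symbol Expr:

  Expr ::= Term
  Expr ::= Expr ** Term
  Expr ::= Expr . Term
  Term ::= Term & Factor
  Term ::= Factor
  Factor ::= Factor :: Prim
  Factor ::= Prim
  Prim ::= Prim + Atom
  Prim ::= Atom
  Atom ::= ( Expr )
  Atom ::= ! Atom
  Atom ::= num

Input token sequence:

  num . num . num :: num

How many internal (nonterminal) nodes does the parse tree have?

[Expr [Expr [Expr [Term [Factor [Prim [Atom num]]]]] . [Term [Factor [Prim [Atom num]]]]] . [Term [Factor [Factor [Prim [Atom num]]] :: [Prim [Atom num]]]]]

18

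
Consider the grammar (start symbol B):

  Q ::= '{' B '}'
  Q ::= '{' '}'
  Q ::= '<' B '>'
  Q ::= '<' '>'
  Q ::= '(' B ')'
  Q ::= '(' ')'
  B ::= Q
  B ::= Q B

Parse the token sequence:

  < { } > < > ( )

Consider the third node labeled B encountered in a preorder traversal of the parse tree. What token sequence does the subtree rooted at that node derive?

< > ( )

[B [Q < [B [Q { }]] >] [B [Q < >] [B [Q ( )]]]]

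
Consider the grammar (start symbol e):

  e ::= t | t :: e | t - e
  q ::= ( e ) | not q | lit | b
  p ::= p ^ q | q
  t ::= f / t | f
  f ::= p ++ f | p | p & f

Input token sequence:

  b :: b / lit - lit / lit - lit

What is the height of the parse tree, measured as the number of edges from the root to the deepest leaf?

[e [t [f [p [q b]]]] :: [e [t [f [p [q b]]] / [t [f [p [q lit]]]]] - [e [t [f [p [q lit]]] / [t [f [p [q lit]]]]] - [e [t [f [p [q lit]]]]]]]]

8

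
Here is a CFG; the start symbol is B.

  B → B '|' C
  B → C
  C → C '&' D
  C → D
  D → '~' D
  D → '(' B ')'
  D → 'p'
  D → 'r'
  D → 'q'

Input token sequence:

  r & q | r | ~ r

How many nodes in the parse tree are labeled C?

[B [B [B [C [C [D r]] & [D q]]] | [C [D r]]] | [C [D ~ [D r]]]]

4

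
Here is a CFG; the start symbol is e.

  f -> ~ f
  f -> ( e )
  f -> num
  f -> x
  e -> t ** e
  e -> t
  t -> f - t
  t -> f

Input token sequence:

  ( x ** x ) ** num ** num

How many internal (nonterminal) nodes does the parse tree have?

15

[e [t [f ( [e [t [f x]] ** [e [t [f x]]]] )]] ** [e [t [f num]] ** [e [t [f num]]]]]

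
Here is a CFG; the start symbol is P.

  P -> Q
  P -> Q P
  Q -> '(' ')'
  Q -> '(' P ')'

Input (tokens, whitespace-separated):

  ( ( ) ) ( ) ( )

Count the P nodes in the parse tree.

[P [Q ( [P [Q ( )]] )] [P [Q ( )] [P [Q ( )]]]]

4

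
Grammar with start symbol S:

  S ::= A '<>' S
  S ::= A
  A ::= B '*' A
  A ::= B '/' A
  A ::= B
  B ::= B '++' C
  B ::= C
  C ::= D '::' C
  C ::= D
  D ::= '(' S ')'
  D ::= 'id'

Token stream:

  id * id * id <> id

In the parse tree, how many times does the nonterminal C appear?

[S [A [B [C [D id]]] * [A [B [C [D id]]] * [A [B [C [D id]]]]]] <> [S [A [B [C [D id]]]]]]

4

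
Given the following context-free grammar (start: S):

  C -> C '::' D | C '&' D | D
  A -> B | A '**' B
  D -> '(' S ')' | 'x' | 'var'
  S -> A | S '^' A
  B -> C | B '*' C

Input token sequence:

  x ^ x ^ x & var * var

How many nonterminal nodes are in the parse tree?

20

[S [S [S [A [B [C [D x]]]]] ^ [A [B [C [D x]]]]] ^ [A [B [B [C [C [D x]] & [D var]]] * [C [D var]]]]]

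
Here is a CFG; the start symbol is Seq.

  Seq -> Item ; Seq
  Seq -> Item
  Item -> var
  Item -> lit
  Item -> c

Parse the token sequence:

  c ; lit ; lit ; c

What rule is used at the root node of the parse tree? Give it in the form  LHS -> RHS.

[Seq [Item c] ; [Seq [Item lit] ; [Seq [Item lit] ; [Seq [Item c]]]]]

Seq -> Item ; Seq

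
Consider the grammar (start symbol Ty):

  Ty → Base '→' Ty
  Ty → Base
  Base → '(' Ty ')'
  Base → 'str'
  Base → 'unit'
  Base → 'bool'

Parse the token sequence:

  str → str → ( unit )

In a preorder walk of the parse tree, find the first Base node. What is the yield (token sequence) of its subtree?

[Ty [Base str] → [Ty [Base str] → [Ty [Base ( [Ty [Base unit]] )]]]]

str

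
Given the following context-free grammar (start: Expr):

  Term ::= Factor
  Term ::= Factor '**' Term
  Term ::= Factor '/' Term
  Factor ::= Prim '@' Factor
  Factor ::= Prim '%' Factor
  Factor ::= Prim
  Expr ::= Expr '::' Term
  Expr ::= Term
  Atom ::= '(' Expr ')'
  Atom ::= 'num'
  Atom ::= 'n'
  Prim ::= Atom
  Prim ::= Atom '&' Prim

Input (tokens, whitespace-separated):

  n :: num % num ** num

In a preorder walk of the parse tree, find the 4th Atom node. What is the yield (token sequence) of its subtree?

[Expr [Expr [Term [Factor [Prim [Atom n]]]]] :: [Term [Factor [Prim [Atom num]] % [Factor [Prim [Atom num]]]] ** [Term [Factor [Prim [Atom num]]]]]]

num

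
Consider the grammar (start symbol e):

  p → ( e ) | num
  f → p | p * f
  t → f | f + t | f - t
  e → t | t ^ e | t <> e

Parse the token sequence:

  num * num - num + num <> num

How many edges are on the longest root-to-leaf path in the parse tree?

6

[e [t [f [p num] * [f [p num]]] - [t [f [p num]] + [t [f [p num]]]]] <> [e [t [f [p num]]]]]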